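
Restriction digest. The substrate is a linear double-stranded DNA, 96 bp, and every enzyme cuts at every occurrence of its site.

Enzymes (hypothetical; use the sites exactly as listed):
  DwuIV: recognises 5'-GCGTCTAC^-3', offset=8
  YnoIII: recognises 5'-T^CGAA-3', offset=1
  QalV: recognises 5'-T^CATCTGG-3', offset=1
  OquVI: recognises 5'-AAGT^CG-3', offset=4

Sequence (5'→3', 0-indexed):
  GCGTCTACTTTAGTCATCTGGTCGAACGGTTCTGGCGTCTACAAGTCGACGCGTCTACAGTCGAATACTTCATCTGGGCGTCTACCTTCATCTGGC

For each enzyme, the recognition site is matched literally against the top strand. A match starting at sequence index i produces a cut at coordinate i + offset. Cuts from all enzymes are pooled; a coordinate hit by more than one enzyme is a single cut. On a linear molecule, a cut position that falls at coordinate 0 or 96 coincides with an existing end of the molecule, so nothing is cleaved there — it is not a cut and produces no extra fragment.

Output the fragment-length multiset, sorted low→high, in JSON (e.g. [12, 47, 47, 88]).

Per-enzyme occurrences:
  DwuIV (GCGTCTAC, off=8): starts [0, 34, 50, 77] → cuts [8, 42, 58, 85]
  YnoIII (TCGAA, off=1): starts [21, 60] → cuts [22, 61]
  QalV (TCATCTGG, off=1): starts [13, 69, 87] → cuts [14, 70, 88]
  OquVI (AAGTCG, off=4): starts [42] → cuts [46]

Pooled cuts: [8, 14, 22, 42, 46, 58, 61, 70, 85, 88]

Fragment lengths:
  [0,8): 8 bp
  [8,14): 6 bp
  [14,22): 8 bp
  [22,42): 20 bp
  [42,46): 4 bp
  [46,58): 12 bp
  [58,61): 3 bp
  [61,70): 9 bp
  [70,85): 15 bp
  [85,88): 3 bp
  [88,96): 8 bp

[3,3,4,6,8,8,8,9,12,15,20]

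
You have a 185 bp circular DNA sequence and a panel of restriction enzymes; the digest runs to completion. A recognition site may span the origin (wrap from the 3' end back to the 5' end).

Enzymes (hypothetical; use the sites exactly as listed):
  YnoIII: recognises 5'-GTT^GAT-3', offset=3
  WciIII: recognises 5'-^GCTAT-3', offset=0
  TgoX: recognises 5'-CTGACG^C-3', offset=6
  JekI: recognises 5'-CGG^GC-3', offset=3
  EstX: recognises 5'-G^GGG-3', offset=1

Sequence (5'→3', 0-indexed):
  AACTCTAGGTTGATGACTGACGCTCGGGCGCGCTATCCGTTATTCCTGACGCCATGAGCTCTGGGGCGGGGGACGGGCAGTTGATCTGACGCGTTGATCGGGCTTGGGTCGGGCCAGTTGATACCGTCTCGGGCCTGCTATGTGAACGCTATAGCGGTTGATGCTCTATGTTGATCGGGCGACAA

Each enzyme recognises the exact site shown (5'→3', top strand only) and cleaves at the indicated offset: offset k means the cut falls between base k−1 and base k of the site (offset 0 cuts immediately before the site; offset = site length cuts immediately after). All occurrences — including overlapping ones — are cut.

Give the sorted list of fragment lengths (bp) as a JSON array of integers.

Scan for sites:
  YnoIII GTTGAT/3: at [8, 79, 92, 116, 156, 169] ⇒ [11, 82, 95, 119, 159, 172]
  WciIII GCTAT/0: at [31, 136, 147] ⇒ [31, 136, 147]
  TgoX CTGACGC/6: at [16, 45, 85] ⇒ [22, 51, 91]
  JekI CGGGC/3: at [24, 73, 98, 109, 129, 175] ⇒ [27, 76, 101, 112, 132, 178]
  EstX GGGG/1: at [62, 67, 68] ⇒ [63, 68, 69]

Pooled cuts: [11, 22, 27, 31, 51, 63, 68, 69, 76, 82, 91, 95, 101, 112, 119, 132, 136, 147, 159, 172, 178]

Fragments:
  11→22: 11 bp
  22→27: 5 bp
  27→31: 4 bp
  31→51: 20 bp
  51→63: 12 bp
  63→68: 5 bp
  68→69: 1 bp
  69→76: 7 bp
  76→82: 6 bp
  82→91: 9 bp
  91→95: 4 bp
  95→101: 6 bp
  101→112: 11 bp
  112→119: 7 bp
  119→132: 13 bp
  132→136: 4 bp
  136→147: 11 bp
  147→159: 12 bp
  159→172: 13 bp
  172→178: 6 bp
  178→11 (wrap): 185-178+11 = 18 bp

[1,4,4,4,5,5,6,6,6,7,7,9,11,11,11,12,12,13,13,18,20]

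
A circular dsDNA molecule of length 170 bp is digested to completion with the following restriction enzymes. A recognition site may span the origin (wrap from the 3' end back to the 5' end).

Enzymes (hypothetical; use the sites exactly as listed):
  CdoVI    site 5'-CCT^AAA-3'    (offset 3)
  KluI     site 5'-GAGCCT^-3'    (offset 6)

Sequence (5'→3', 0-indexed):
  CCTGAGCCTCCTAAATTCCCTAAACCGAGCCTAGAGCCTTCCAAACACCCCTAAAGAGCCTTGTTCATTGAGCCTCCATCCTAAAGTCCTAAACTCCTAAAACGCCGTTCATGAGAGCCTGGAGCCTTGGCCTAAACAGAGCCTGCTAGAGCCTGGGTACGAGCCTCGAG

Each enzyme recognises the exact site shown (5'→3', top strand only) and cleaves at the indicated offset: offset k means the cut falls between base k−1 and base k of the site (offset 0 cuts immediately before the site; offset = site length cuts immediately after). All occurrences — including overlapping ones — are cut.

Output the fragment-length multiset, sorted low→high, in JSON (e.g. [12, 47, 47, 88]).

[3,6,6,7,7,7,7,8,8,9,9,10,11,11,12,13,14,22]

Scan for sites:
  CdoVI (CCTAAA, off=3): starts [9, 18, 49, 79, 87, 95, 130] → cuts [12, 21, 52, 82, 90, 98, 133]
  KluI (GAGCCT, off=6): starts [3, 26, 33, 55, 69, 114, 121, 138, 148, 160, 167] → cuts [3, 9, 32, 39, 61, 75, 120, 127, 144, 154, 166]

All cut coordinates (distinct, sorted): [3, 9, 12, 21, 32, 39, 52, 61, 75, 82, 90, 98, 120, 127, 133, 144, 154, 166]

Fragment lengths:
  3→9: 6 bp
  9→12: 3 bp
  12→21: 9 bp
  21→32: 11 bp
  32→39: 7 bp
  39→52: 13 bp
  52→61: 9 bp
  61→75: 14 bp
  75→82: 7 bp
  82→90: 8 bp
  90→98: 8 bp
  98→120: 22 bp
  120→127: 7 bp
  127→133: 6 bp
  133→144: 11 bp
  144→154: 10 bp
  154→166: 12 bp
  166→3 (wrap): 170-166+3 = 7 bp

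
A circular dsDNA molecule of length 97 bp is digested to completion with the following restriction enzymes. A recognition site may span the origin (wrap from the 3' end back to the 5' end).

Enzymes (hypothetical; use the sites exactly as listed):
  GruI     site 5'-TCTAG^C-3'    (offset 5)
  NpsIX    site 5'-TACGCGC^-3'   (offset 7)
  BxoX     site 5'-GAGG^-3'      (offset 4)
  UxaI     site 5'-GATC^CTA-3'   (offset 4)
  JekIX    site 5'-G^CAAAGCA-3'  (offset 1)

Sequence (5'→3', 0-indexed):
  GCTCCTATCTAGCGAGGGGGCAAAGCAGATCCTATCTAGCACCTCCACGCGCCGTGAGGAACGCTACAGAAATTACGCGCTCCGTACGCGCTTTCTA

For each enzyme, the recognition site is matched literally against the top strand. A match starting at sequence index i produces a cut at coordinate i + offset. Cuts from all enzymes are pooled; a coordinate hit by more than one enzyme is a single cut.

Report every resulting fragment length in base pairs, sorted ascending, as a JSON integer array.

Per-enzyme occurrences:
  GruI (TCTAGC, off=5): starts [7, 34, 93] → cuts [1, 12, 39]
  NpsIX (TACGCGC, off=7): starts [73, 84] → cuts [80, 91]
  BxoX (GAGG, off=4): starts [13, 55] → cuts [17, 59]
  UxaI (GATCCTA, off=4): starts [27] → cuts [31]
  JekIX (GCAAAGCA, off=1): starts [19] → cuts [20]

All cut coordinates (distinct, sorted): [1, 12, 17, 20, 31, 39, 59, 80, 91]

Fragment lengths:
  1→12: 11 bp
  12→17: 5 bp
  17→20: 3 bp
  20→31: 11 bp
  31→39: 8 bp
  39→59: 20 bp
  59→80: 21 bp
  80→91: 11 bp
  91→1 (wrap): 97-91+1 = 7 bp

[3,5,7,8,11,11,11,20,21]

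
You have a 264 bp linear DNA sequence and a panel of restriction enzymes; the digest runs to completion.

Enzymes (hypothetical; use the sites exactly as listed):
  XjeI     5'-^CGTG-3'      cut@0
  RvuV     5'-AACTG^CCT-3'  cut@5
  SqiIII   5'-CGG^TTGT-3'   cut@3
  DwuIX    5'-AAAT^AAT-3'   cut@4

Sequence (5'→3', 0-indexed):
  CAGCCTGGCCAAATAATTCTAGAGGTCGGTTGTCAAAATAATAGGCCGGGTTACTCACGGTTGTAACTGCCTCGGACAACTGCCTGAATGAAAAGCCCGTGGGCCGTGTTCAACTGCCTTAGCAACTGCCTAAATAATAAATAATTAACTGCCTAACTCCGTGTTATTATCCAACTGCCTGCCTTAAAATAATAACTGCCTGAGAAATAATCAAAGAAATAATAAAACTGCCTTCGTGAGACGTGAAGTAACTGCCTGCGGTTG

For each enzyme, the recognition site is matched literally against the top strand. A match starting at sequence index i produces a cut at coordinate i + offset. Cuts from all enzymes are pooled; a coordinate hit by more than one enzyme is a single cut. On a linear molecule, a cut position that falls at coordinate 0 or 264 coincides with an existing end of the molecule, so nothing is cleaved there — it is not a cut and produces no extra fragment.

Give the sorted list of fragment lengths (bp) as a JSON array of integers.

[4,7,7,7,7,8,8,9,9,10,10,10,10,12,12,12,13,13,13,14,15,15,18,21]

Scan for sites:
  XjeI CGTG/0: at [97, 104, 159, 234, 241] ⇒ [97, 104, 159, 234, 241]
  RvuV AACTGCCT/5: at [64, 77, 111, 123, 146, 172, 193, 225, 249] ⇒ [69, 82, 116, 128, 151, 177, 198, 230, 254]
  SqiIII CGGTTGT/3: at [26, 57] ⇒ [29, 60]
  DwuIX AAATAAT/4: at [10, 35, 131, 138, 186, 204, 216] ⇒ [14, 39, 135, 142, 190, 208, 220]

All cut coordinates (distinct, sorted): [14, 29, 39, 60, 69, 82, 97, 104, 116, 128, 135, 142, 151, 159, 177, 190, 198, 208, 220, 230, 234, 241, 254]

Fragment lengths:
  [0,14): 14 bp
  [14,29): 15 bp
  [29,39): 10 bp
  [39,60): 21 bp
  [60,69): 9 bp
  [69,82): 13 bp
  [82,97): 15 bp
  [97,104): 7 bp
  [104,116): 12 bp
  [116,128): 12 bp
  [128,135): 7 bp
  [135,142): 7 bp
  [142,151): 9 bp
  [151,159): 8 bp
  [159,177): 18 bp
  [177,190): 13 bp
  [190,198): 8 bp
  [198,208): 10 bp
  [208,220): 12 bp
  [220,230): 10 bp
  [230,234): 4 bp
  [234,241): 7 bp
  [241,254): 13 bp
  [254,264): 10 bp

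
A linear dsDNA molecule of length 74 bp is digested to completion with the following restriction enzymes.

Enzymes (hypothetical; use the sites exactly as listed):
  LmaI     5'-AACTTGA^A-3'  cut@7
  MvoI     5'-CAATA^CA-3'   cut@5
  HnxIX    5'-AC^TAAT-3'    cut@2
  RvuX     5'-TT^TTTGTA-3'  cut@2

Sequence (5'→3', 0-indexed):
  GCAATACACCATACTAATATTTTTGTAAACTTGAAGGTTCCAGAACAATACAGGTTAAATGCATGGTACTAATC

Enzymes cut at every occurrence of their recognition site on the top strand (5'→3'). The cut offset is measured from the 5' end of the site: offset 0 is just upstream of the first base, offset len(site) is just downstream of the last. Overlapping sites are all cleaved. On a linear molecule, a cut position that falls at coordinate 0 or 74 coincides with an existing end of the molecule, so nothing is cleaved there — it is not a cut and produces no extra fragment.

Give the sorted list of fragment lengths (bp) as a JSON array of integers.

Site scan:
  LmaI (AACTTGAA, off=7): starts [27] → cuts [34]
  MvoI (CAATACA, off=5): starts [1, 45] → cuts [6, 50]
  HnxIX (ACTAAT, off=2): starts [12, 67] → cuts [14, 69]
  RvuX (TTTTTGTA, off=2): starts [19] → cuts [21]

Pooled cuts: [6, 14, 21, 34, 50, 69]

Fragments:
  [0,6): 6 bp
  [6,14): 8 bp
  [14,21): 7 bp
  [21,34): 13 bp
  [34,50): 16 bp
  [50,69): 19 bp
  [69,74): 5 bp

[5,6,7,8,13,16,19]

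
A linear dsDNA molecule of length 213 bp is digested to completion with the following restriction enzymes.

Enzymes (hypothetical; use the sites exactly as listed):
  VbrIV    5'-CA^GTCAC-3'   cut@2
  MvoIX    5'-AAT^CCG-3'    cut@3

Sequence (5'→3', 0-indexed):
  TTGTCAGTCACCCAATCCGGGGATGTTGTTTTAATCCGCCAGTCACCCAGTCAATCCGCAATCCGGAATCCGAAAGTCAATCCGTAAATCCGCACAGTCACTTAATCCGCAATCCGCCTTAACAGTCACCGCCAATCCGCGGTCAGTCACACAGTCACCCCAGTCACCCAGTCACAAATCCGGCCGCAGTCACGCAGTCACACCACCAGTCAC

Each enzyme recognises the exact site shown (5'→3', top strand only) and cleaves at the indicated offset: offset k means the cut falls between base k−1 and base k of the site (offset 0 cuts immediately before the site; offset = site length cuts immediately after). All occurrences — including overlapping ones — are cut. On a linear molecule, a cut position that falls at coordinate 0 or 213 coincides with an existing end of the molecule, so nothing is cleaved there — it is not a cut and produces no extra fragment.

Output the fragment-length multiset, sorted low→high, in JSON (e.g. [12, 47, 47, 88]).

Site scan:
  VbrIV CAGTCAC/2: at [4, 39, 94, 122, 143, 151, 160, 168, 186, 194, 206] ⇒ [6, 41, 96, 124, 145, 153, 162, 170, 188, 196, 208]
  MvoIX AATCCG/3: at [13, 32, 52, 59, 66, 78, 86, 103, 110, 133, 176] ⇒ [16, 35, 55, 62, 69, 81, 89, 106, 113, 136, 179]

Pooled cuts: [6, 16, 35, 41, 55, 62, 69, 81, 89, 96, 106, 113, 124, 136, 145, 153, 162, 170, 179, 188, 196, 208]

Fragment lengths:
  [0,6): 6 bp
  [6,16): 10 bp
  [16,35): 19 bp
  [35,41): 6 bp
  [41,55): 14 bp
  [55,62): 7 bp
  [62,69): 7 bp
  [69,81): 12 bp
  [81,89): 8 bp
  [89,96): 7 bp
  [96,106): 10 bp
  [106,113): 7 bp
  [113,124): 11 bp
  [124,136): 12 bp
  [136,145): 9 bp
  [145,153): 8 bp
  [153,162): 9 bp
  [162,170): 8 bp
  [170,179): 9 bp
  [179,188): 9 bp
  [188,196): 8 bp
  [196,208): 12 bp
  [208,213): 5 bp

[5,6,6,7,7,7,7,8,8,8,8,9,9,9,9,10,10,11,12,12,12,14,19]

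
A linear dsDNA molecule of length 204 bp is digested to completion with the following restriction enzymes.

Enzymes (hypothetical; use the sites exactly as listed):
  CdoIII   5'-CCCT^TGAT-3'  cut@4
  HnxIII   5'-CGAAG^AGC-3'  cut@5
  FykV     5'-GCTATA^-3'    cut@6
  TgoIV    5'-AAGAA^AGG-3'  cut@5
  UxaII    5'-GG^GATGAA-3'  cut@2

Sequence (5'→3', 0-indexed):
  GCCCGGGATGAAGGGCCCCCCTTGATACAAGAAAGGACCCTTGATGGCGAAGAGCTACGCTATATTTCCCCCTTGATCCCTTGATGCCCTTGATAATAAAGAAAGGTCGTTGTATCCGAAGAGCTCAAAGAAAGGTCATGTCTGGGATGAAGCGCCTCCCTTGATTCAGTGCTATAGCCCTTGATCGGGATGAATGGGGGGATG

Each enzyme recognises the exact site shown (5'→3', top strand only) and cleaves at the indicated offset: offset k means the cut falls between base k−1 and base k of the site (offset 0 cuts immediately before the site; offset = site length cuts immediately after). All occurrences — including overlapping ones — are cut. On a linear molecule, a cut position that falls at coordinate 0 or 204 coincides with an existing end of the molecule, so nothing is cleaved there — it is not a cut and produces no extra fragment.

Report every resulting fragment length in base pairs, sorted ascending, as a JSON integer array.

Site scan:
  CdoIII (CCCTTGAT, off=4): starts [18, 37, 69, 77, 86, 157, 177] → cuts [22, 41, 73, 81, 90, 161, 181]
  HnxIII (CGAAGAGC, off=5): starts [47, 116] → cuts [52, 121]
  FykV (GCTATA, off=6): starts [58, 170] → cuts [64, 176]
  TgoIV (AAGAAAGG, off=5): starts [28, 98, 127] → cuts [33, 103, 132]
  UxaII (GGGATGAA, off=2): starts [4, 143, 186] → cuts [6, 145, 188]

All cut coordinates (distinct, sorted): [6, 22, 33, 41, 52, 64, 73, 81, 90, 103, 121, 132, 145, 161, 176, 181, 188]

Fragments:
  [0,6): 6 bp
  [6,22): 16 bp
  [22,33): 11 bp
  [33,41): 8 bp
  [41,52): 11 bp
  [52,64): 12 bp
  [64,73): 9 bp
  [73,81): 8 bp
  [81,90): 9 bp
  [90,103): 13 bp
  [103,121): 18 bp
  [121,132): 11 bp
  [132,145): 13 bp
  [145,161): 16 bp
  [161,176): 15 bp
  [176,181): 5 bp
  [181,188): 7 bp
  [188,204): 16 bp

[5,6,7,8,8,9,9,11,11,11,12,13,13,15,16,16,16,18]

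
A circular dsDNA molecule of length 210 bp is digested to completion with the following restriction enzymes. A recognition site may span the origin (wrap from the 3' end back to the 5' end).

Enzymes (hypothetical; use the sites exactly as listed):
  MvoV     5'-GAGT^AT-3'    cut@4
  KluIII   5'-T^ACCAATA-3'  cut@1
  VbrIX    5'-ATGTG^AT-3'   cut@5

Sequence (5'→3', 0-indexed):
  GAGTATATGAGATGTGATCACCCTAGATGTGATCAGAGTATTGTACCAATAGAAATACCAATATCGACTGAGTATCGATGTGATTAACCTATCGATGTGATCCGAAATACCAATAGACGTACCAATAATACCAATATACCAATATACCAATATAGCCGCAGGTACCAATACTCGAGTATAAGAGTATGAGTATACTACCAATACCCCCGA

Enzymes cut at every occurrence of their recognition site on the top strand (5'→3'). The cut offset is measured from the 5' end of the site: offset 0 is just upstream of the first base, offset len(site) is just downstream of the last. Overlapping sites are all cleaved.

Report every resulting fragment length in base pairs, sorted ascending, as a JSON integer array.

Site scan:
  MvoV GAGTAT/4: at [0, 35, 69, 173, 181, 187] ⇒ [4, 39, 73, 177, 185, 191]
  KluIII TACCAATA/1: at [43, 55, 107, 119, 128, 136, 144, 162, 195] ⇒ [44, 56, 108, 120, 129, 137, 145, 163, 196]
  VbrIX ATGTGAT/5: at [11, 26, 77, 94] ⇒ [16, 31, 82, 99]

Pooled cuts: [4, 16, 31, 39, 44, 56, 73, 82, 99, 108, 120, 129, 137, 145, 163, 177, 185, 191, 196]

Fragment lengths:
  4→16: 12 bp
  16→31: 15 bp
  31→39: 8 bp
  39→44: 5 bp
  44→56: 12 bp
  56→73: 17 bp
  73→82: 9 bp
  82→99: 17 bp
  99→108: 9 bp
  108→120: 12 bp
  120→129: 9 bp
  129→137: 8 bp
  137→145: 8 bp
  145→163: 18 bp
  163→177: 14 bp
  177→185: 8 bp
  185→191: 6 bp
  191→196: 5 bp
  196→4 (wrap): 210-196+4 = 18 bp

[5,5,6,8,8,8,8,9,9,9,12,12,12,14,15,17,17,18,18]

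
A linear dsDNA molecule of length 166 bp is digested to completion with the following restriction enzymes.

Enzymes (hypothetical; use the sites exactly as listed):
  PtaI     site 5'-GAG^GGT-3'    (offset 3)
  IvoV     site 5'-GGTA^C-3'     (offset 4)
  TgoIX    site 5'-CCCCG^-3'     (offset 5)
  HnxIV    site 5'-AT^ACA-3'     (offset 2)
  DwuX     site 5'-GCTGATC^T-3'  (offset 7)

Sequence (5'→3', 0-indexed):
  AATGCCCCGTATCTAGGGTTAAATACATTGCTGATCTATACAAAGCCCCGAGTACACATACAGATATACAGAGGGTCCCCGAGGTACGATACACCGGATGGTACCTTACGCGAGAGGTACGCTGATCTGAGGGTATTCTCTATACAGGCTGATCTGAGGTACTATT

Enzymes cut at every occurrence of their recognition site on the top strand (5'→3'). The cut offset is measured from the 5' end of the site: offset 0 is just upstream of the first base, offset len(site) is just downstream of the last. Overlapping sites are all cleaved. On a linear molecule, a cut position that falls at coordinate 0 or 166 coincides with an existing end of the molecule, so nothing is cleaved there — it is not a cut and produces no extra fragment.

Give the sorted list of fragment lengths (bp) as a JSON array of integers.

[3,4,4,5,5,6,7,8,8,8,9,9,11,11,12,12,13,15,16]

Per-enzyme occurrences:
  PtaI (GAGGGT, off=3): starts [70, 128] → cuts [73, 131]
  IvoV (GGTAC, off=4): starts [82, 99, 115, 157] → cuts [86, 103, 119, 161]
  TgoIX (CCCCG, off=5): starts [4, 45, 76] → cuts [9, 50, 81]
  HnxIV (ATACA, off=2): starts [22, 37, 57, 65, 88, 141] → cuts [24, 39, 59, 67, 90, 143]
  DwuX (GCTGATCT, off=7): starts [29, 120, 147] → cuts [36, 127, 154]

All cut coordinates (distinct, sorted): [9, 24, 36, 39, 50, 59, 67, 73, 81, 86, 90, 103, 119, 127, 131, 143, 154, 161]

Fragment lengths:
  [0,9): 9 bp
  [9,24): 15 bp
  [24,36): 12 bp
  [36,39): 3 bp
  [39,50): 11 bp
  [50,59): 9 bp
  [59,67): 8 bp
  [67,73): 6 bp
  [73,81): 8 bp
  [81,86): 5 bp
  [86,90): 4 bp
  [90,103): 13 bp
  [103,119): 16 bp
  [119,127): 8 bp
  [127,131): 4 bp
  [131,143): 12 bp
  [143,154): 11 bp
  [154,161): 7 bp
  [161,166): 5 bp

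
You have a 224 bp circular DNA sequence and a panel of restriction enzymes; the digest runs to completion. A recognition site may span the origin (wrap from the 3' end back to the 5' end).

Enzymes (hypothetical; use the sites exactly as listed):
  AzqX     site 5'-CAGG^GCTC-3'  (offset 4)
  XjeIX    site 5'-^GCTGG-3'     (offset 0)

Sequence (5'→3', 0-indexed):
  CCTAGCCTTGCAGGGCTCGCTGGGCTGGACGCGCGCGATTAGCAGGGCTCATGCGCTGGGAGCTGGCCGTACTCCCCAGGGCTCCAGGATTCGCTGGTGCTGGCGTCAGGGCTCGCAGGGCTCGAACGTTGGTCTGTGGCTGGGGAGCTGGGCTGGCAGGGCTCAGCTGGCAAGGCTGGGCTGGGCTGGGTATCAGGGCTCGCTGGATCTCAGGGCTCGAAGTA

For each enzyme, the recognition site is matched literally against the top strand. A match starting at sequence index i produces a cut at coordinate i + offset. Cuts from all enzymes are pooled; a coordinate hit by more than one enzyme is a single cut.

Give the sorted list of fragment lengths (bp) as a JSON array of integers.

[4,4,5,5,5,5,5,6,7,8,8,9,9,9,12,12,13,13,19,19,23,24]

Per-enzyme occurrences:
  AzqX (CAGGGCTC, off=4): starts [10, 42, 76, 106, 115, 156, 193, 210] → cuts [14, 46, 80, 110, 119, 160, 197, 214]
  XjeIX (GCTGG, off=0): starts [18, 23, 54, 61, 92, 98, 138, 146, 151, 165, 174, 179, 184, 201] → cuts [18, 23, 54, 61, 92, 98, 138, 146, 151, 165, 174, 179, 184, 201]

Pooled cuts: [14, 18, 23, 46, 54, 61, 80, 92, 98, 110, 119, 138, 146, 151, 160, 165, 174, 179, 184, 197, 201, 214]

Fragment lengths:
  14→18: 4 bp
  18→23: 5 bp
  23→46: 23 bp
  46→54: 8 bp
  54→61: 7 bp
  61→80: 19 bp
  80→92: 12 bp
  92→98: 6 bp
  98→110: 12 bp
  110→119: 9 bp
  119→138: 19 bp
  138→146: 8 bp
  146→151: 5 bp
  151→160: 9 bp
  160→165: 5 bp
  165→174: 9 bp
  174→179: 5 bp
  179→184: 5 bp
  184→197: 13 bp
  197→201: 4 bp
  201→214: 13 bp
  214→14 (wrap): 224-214+14 = 24 bp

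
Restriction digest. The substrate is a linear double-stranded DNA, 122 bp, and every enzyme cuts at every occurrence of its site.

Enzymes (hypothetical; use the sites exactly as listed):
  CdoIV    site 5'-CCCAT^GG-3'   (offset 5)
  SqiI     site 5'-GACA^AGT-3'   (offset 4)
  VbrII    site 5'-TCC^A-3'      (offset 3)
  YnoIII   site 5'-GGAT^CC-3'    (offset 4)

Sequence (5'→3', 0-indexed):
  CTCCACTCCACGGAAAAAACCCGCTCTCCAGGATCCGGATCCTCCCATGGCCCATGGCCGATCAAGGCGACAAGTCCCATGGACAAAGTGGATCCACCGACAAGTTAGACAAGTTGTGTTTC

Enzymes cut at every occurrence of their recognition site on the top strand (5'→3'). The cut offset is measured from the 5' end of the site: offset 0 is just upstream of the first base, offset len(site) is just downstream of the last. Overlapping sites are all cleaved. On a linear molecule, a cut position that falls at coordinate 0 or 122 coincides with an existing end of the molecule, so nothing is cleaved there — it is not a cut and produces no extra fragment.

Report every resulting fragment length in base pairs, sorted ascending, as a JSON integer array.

[2,4,5,5,6,7,7,8,8,9,11,13,17,20]

Scan for sites:
  CdoIV CCCATGG/5: at [43, 50, 75] ⇒ [48, 55, 80]
  SqiI GACAAGT/4: at [68, 98, 107] ⇒ [72, 102, 111]
  VbrII TCCA/3: at [1, 6, 26, 92] ⇒ [4, 9, 29, 95]
  YnoIII GGATCC/4: at [30, 36, 89] ⇒ [34, 40, 93]

All cut coordinates (distinct, sorted): [4, 9, 29, 34, 40, 48, 55, 72, 80, 93, 95, 102, 111]

Fragments:
  [0,4): 4 bp
  [4,9): 5 bp
  [9,29): 20 bp
  [29,34): 5 bp
  [34,40): 6 bp
  [40,48): 8 bp
  [48,55): 7 bp
  [55,72): 17 bp
  [72,80): 8 bp
  [80,93): 13 bp
  [93,95): 2 bp
  [95,102): 7 bp
  [102,111): 9 bp
  [111,122): 11 bp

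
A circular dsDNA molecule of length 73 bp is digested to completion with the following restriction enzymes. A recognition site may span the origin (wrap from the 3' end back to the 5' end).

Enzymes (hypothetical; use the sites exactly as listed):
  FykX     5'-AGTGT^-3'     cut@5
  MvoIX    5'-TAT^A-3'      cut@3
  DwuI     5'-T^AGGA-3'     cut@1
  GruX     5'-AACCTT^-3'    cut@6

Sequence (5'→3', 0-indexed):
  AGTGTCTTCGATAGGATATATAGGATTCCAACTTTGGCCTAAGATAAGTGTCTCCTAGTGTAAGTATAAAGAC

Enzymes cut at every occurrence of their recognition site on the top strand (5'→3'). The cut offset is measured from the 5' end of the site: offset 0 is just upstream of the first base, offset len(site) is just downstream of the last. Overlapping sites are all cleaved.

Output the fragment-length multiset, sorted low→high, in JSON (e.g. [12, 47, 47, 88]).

[2,6,7,7,10,11,30]

Per-enzyme occurrences:
  FykX AGTGT/5: at [0, 46, 56] ⇒ [5, 51, 61]
  MvoIX TATA/3: at [16, 18, 64] ⇒ [19, 21, 67]
  DwuI TAGGA/1: at [11, 20] ⇒ [12, 21]
  GruX (AACCTT, off=6): no sites

All cut coordinates (distinct, sorted): [5, 12, 19, 21, 51, 61, 67]

Fragment lengths:
  5→12: 7 bp
  12→19: 7 bp
  19→21: 2 bp
  21→51: 30 bp
  51→61: 10 bp
  61→67: 6 bp
  67→5 (wrap): 73-67+5 = 11 bp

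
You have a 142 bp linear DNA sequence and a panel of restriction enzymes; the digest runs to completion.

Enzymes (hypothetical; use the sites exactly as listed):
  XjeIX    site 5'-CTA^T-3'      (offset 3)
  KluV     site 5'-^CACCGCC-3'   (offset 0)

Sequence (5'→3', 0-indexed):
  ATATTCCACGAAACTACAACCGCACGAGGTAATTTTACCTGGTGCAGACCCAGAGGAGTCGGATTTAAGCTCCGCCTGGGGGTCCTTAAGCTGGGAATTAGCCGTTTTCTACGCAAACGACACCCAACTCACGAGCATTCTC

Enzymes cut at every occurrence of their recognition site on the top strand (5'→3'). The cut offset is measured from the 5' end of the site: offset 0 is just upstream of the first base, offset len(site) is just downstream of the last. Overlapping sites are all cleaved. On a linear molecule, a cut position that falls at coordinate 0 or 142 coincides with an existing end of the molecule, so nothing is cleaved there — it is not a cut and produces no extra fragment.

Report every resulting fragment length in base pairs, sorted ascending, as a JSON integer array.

Per-enzyme occurrences:
  XjeIX (CTAT, off=3): no sites
  KluV (CACCGCC, off=0): no sites

All cut coordinates (distinct, sorted): ∅

Fragments:
  no cuts → one linear fragment of 142 bp

[142]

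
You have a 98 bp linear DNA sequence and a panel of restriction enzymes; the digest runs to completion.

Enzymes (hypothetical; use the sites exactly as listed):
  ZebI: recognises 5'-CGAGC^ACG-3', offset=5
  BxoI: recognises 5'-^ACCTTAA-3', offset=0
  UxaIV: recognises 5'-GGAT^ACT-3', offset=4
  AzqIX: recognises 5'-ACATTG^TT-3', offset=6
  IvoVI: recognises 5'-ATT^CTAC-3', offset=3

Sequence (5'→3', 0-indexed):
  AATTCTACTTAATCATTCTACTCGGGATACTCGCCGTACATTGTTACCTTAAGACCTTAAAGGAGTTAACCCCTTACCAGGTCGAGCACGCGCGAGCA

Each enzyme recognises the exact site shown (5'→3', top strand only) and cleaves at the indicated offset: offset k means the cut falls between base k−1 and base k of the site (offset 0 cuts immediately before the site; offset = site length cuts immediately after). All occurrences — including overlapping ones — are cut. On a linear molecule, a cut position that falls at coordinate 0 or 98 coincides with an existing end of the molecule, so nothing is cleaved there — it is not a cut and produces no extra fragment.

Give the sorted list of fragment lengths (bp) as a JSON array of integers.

Scan for sites:
  ZebI CGAGCACG/5: at [82] ⇒ [87]
  BxoI ACCTTAA/0: at [45, 53] ⇒ [45, 53]
  UxaIV GGATACT/4: at [24] ⇒ [28]
  AzqIX ACATTGTT/6: at [37] ⇒ [43]
  IvoVI ATTCTAC/3: at [1, 14] ⇒ [4, 17]

Pooled cuts: [4, 17, 28, 43, 45, 53, 87]

Fragments:
  [0,4): 4 bp
  [4,17): 13 bp
  [17,28): 11 bp
  [28,43): 15 bp
  [43,45): 2 bp
  [45,53): 8 bp
  [53,87): 34 bp
  [87,98): 11 bp

[2,4,8,11,11,13,15,34]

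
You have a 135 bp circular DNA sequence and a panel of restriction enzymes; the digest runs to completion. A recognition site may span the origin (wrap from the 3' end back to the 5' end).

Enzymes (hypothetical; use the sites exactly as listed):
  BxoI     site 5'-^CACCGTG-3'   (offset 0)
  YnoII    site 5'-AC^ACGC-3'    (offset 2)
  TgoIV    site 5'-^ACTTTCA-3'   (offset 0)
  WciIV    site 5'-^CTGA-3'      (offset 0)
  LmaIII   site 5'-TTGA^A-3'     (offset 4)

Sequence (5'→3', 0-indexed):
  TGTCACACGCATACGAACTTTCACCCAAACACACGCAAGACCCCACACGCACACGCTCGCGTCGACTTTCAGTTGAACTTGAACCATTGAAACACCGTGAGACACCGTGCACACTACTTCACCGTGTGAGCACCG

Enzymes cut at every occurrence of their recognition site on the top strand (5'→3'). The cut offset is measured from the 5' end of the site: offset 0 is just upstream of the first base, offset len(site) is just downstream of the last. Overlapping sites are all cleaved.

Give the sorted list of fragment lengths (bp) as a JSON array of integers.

[2,6,6,8,10,10,11,11,12,12,14,16,17]

Site scan:
  BxoI (CACCGTG, off=0): starts [92, 102, 119, 130] → cuts [92, 102, 119, 130]
  YnoII (ACACGC, off=2): starts [4, 30, 44, 50] → cuts [6, 32, 46, 52]
  TgoIV (ACTTTCA, off=0): starts [16, 64] → cuts [16, 64]
  WciIV (CTGA, off=0): no sites
  LmaIII (TTGAA, off=4): starts [72, 78, 86] → cuts [76, 82, 90]

Pooled cuts: [6, 16, 32, 46, 52, 64, 76, 82, 90, 92, 102, 119, 130]

Fragment lengths:
  6→16: 10 bp
  16→32: 16 bp
  32→46: 14 bp
  46→52: 6 bp
  52→64: 12 bp
  64→76: 12 bp
  76→82: 6 bp
  82→90: 8 bp
  90→92: 2 bp
  92→102: 10 bp
  102→119: 17 bp
  119→130: 11 bp
  130→6 (wrap): 135-130+6 = 11 bp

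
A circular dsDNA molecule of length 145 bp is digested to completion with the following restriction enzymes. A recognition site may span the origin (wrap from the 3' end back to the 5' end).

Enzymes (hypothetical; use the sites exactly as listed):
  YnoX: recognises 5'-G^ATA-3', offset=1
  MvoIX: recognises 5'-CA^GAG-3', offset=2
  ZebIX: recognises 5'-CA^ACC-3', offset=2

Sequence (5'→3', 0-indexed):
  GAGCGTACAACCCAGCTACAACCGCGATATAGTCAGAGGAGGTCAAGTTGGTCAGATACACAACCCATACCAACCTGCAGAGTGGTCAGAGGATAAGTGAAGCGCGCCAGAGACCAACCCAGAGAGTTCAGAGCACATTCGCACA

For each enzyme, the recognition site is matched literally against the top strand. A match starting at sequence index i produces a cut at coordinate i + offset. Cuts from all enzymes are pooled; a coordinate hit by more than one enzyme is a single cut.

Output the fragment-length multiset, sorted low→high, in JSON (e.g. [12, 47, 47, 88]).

[4,5,6,7,7,7,9,9,9,9,10,11,15,17,20]

Per-enzyme occurrences:
  YnoX GATA/1: at [25, 54, 91] ⇒ [26, 55, 92]
  MvoIX CAGAG/2: at [33, 77, 86, 107, 119, 128, 143] ⇒ [0, 35, 79, 88, 109, 121, 130]
  ZebIX CAACC/2: at [7, 18, 60, 70, 114] ⇒ [9, 20, 62, 72, 116]

All cut coordinates (distinct, sorted): [0, 9, 20, 26, 35, 55, 62, 72, 79, 88, 92, 109, 116, 121, 130]

Fragment lengths:
  0→9: 9 bp
  9→20: 11 bp
  20→26: 6 bp
  26→35: 9 bp
  35→55: 20 bp
  55→62: 7 bp
  62→72: 10 bp
  72→79: 7 bp
  79→88: 9 bp
  88→92: 4 bp
  92→109: 17 bp
  109→116: 7 bp
  116→121: 5 bp
  121→130: 9 bp
  130→0 (wrap): 145-130+0 = 15 bp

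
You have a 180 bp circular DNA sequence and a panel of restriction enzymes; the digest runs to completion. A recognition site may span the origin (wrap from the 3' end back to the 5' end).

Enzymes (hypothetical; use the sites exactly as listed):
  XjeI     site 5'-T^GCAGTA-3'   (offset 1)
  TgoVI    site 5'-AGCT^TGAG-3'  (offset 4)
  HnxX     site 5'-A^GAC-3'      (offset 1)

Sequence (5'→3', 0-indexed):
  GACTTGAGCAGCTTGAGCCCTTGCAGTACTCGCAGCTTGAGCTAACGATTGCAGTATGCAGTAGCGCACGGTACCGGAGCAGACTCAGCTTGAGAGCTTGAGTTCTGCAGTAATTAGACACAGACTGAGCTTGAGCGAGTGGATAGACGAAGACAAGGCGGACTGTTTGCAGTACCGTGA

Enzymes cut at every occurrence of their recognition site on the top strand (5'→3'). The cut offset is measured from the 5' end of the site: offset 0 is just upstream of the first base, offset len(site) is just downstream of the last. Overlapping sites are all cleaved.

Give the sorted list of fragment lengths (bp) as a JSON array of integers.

Site scan:
  XjeI TGCAGTA/1: at [21, 49, 56, 105, 167] ⇒ [22, 50, 57, 106, 168]
  TgoVI AGCTTGAG/4: at [9, 33, 86, 94, 127] ⇒ [13, 37, 90, 98, 131]
  HnxX AGAC/1: at [80, 115, 121, 144, 150, 179] ⇒ [0, 81, 116, 122, 145, 151]

Pooled cuts: [0, 13, 22, 37, 50, 57, 81, 90, 98, 106, 116, 122, 131, 145, 151, 168]

Fragments:
  0→13: 13 bp
  13→22: 9 bp
  22→37: 15 bp
  37→50: 13 bp
  50→57: 7 bp
  57→81: 24 bp
  81→90: 9 bp
  90→98: 8 bp
  98→106: 8 bp
  106→116: 10 bp
  116→122: 6 bp
  122→131: 9 bp
  131→145: 14 bp
  145→151: 6 bp
  151→168: 17 bp
  168→0 (wrap): 180-168+0 = 12 bp

[6,6,7,8,8,9,9,9,10,12,13,13,14,15,17,24]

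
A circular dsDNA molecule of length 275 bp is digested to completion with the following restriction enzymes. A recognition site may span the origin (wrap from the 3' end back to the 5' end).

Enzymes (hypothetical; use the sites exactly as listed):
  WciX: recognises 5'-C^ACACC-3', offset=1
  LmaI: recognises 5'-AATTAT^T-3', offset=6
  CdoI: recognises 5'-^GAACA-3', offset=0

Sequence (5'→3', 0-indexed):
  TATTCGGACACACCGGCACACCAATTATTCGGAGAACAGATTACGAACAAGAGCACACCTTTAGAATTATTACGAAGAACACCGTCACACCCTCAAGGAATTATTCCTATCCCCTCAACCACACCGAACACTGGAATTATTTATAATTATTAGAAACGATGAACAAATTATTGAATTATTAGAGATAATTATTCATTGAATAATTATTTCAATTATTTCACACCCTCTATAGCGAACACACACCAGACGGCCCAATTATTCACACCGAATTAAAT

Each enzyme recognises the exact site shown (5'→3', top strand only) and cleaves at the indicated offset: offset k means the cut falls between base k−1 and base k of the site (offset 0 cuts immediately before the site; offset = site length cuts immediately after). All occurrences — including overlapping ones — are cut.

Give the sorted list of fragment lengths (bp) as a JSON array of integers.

Site scan:
  WciX CACACC/1: at [8, 16, 53, 85, 119, 218, 238, 260] ⇒ [9, 17, 54, 86, 120, 219, 239, 261]
  LmaI AATTATT/6: at [22, 64, 98, 134, 144, 165, 173, 186, 201, 210, 253, 272] ⇒ [3, 28, 70, 104, 140, 150, 171, 179, 192, 207, 216, 259]
  CdoI GAACA/0: at [33, 44, 76, 125, 160, 233] ⇒ [33, 44, 76, 125, 160, 233]

Pooled cuts: [3, 9, 17, 28, 33, 44, 54, 70, 76, 86, 104, 120, 125, 140, 150, 160, 171, 179, 192, 207, 216, 219, 233, 239, 259, 261]

Fragment lengths:
  3→9: 6 bp
  9→17: 8 bp
  17→28: 11 bp
  28→33: 5 bp
  33→44: 11 bp
  44→54: 10 bp
  54→70: 16 bp
  70→76: 6 bp
  76→86: 10 bp
  86→104: 18 bp
  104→120: 16 bp
  120→125: 5 bp
  125→140: 15 bp
  140→150: 10 bp
  150→160: 10 bp
  160→171: 11 bp
  171→179: 8 bp
  179→192: 13 bp
  192→207: 15 bp
  207→216: 9 bp
  216→219: 3 bp
  219→233: 14 bp
  233→239: 6 bp
  239→259: 20 bp
  259→261: 2 bp
  261→3 (wrap): 275-261+3 = 17 bp

[2,3,5,5,6,6,6,8,8,9,10,10,10,10,11,11,11,13,14,15,15,16,16,17,18,20]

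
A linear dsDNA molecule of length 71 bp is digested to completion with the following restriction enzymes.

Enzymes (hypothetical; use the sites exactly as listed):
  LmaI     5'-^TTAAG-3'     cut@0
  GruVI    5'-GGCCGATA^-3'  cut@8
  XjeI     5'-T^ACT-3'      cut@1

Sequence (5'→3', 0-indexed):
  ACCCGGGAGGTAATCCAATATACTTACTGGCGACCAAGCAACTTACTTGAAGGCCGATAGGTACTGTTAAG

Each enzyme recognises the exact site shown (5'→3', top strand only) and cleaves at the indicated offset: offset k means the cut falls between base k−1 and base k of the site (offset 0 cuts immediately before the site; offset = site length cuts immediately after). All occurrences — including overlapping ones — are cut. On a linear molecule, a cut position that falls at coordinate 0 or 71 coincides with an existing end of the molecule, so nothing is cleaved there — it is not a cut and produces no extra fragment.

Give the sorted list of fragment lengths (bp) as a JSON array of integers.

Scan for sites:
  LmaI TTAAG/0: at [66] ⇒ [66]
  GruVI GGCCGATA/8: at [51] ⇒ [59]
  XjeI TACT/1: at [20, 24, 43, 61] ⇒ [21, 25, 44, 62]

Pooled cuts: [21, 25, 44, 59, 62, 66]

Fragment lengths:
  [0,21): 21 bp
  [21,25): 4 bp
  [25,44): 19 bp
  [44,59): 15 bp
  [59,62): 3 bp
  [62,66): 4 bp
  [66,71): 5 bp

[3,4,4,5,15,19,21]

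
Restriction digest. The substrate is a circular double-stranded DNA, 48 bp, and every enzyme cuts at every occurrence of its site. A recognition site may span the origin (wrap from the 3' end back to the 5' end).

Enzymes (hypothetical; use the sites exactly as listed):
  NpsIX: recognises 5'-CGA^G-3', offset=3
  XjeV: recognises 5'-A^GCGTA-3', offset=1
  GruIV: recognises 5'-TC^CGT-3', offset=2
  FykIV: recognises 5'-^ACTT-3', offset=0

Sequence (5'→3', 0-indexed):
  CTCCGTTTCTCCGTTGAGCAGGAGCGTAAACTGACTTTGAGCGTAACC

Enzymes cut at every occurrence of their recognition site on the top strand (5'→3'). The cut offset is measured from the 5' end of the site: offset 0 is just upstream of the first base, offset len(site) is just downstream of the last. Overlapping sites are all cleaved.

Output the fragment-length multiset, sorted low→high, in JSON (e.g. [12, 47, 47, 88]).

[7,8,10,11,12]

Site scan:
  NpsIX (CGAG, off=3): no sites
  XjeV AGCGTA/1: at [22, 39] ⇒ [23, 40]
  GruIV TCCGT/2: at [1, 9] ⇒ [3, 11]
  FykIV ACTT/0: at [33] ⇒ [33]

Pooled cuts: [3, 11, 23, 33, 40]

Fragments:
  3→11: 8 bp
  11→23: 12 bp
  23→33: 10 bp
  33→40: 7 bp
  40→3 (wrap): 48-40+3 = 11 bp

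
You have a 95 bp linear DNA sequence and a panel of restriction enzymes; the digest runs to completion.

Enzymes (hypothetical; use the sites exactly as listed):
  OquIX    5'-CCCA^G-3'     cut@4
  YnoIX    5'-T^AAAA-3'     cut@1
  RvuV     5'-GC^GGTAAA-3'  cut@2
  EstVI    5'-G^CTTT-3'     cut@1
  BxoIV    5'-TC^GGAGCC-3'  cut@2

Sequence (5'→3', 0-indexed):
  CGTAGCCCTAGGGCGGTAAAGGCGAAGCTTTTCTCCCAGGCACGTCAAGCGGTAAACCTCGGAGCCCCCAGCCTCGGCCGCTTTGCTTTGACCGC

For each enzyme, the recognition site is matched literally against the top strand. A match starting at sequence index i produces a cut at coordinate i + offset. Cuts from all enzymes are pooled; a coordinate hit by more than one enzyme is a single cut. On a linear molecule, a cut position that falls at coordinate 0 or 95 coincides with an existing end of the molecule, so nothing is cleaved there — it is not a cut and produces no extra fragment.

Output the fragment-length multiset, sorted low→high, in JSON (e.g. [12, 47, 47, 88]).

Scan for sites:
  OquIX (CCCAG, off=4): starts [34, 66] → cuts [38, 70]
  YnoIX (TAAAA, off=1): no sites
  RvuV (GCGGTAAA, off=2): starts [12, 48] → cuts [14, 50]
  EstVI (GCTTT, off=1): starts [26, 79, 84] → cuts [27, 80, 85]
  BxoIV (TCGGAGCC, off=2): starts [58] → cuts [60]

Pooled cuts: [14, 27, 38, 50, 60, 70, 80, 85]

Fragment lengths:
  [0,14): 14 bp
  [14,27): 13 bp
  [27,38): 11 bp
  [38,50): 12 bp
  [50,60): 10 bp
  [60,70): 10 bp
  [70,80): 10 bp
  [80,85): 5 bp
  [85,95): 10 bp

[5,10,10,10,10,11,12,13,14]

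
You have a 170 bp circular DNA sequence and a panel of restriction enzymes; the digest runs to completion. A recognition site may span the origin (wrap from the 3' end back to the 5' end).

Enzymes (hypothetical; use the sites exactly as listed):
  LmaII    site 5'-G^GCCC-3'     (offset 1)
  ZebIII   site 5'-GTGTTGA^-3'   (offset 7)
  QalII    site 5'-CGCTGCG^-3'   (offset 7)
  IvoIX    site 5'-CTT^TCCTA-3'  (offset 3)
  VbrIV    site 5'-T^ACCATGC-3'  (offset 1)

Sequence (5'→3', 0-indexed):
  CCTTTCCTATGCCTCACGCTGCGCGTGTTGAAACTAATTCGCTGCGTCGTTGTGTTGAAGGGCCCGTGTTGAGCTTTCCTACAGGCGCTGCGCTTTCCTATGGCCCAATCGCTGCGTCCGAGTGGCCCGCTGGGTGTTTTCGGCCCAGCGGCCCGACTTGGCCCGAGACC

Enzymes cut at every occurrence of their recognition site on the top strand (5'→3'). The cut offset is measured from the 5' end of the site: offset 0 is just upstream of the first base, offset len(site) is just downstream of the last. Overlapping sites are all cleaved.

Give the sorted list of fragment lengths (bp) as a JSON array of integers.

[3,3,4,7,8,8,8,10,11,12,14,14,15,16,18,19]

Site scan:
  LmaII (GGCCC, off=1): starts [60, 101, 123, 141, 149, 159] → cuts [61, 102, 124, 142, 150, 160]
  ZebIII (GTGTTGA, off=7): starts [24, 51, 65] → cuts [31, 58, 72]
  QalII (CGCTGCG, off=7): starts [16, 39, 85, 109] → cuts [23, 46, 92, 116]
  IvoIX (CTTTCCTA, off=3): starts [1, 73, 92] → cuts [4, 76, 95]
  VbrIV (TACCATGC, off=1): no sites

Pooled cuts: [4, 23, 31, 46, 58, 61, 72, 76, 92, 95, 102, 116, 124, 142, 150, 160]

Fragments:
  4→23: 19 bp
  23→31: 8 bp
  31→46: 15 bp
  46→58: 12 bp
  58→61: 3 bp
  61→72: 11 bp
  72→76: 4 bp
  76→92: 16 bp
  92→95: 3 bp
  95→102: 7 bp
  102→116: 14 bp
  116→124: 8 bp
  124→142: 18 bp
  142→150: 8 bp
  150→160: 10 bp
  160→4 (wrap): 170-160+4 = 14 bp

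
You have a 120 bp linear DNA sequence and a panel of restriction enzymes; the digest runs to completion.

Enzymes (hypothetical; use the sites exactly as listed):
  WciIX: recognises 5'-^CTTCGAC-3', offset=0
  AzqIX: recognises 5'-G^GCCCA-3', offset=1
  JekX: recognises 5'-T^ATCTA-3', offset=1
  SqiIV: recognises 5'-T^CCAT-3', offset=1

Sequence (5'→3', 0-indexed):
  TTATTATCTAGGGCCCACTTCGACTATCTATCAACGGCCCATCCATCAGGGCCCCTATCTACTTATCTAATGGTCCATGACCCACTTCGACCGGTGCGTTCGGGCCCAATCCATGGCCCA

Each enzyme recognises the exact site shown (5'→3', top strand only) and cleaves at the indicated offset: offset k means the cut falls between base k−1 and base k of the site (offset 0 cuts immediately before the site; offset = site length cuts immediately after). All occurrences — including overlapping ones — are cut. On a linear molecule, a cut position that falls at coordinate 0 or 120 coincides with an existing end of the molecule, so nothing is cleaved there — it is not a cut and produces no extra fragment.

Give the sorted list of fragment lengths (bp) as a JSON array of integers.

[5,5,5,5,6,7,7,8,8,10,10,11,14,19]

Scan for sites:
  WciIX CTTCGAC/0: at [17, 84] ⇒ [17, 84]
  AzqIX GGCCCA/1: at [11, 35, 102, 114] ⇒ [12, 36, 103, 115]
  JekX TATCTA/1: at [4, 24, 55, 63] ⇒ [5, 25, 56, 64]
  SqiIV TCCAT/1: at [41, 73, 109] ⇒ [42, 74, 110]

All cut coordinates (distinct, sorted): [5, 12, 17, 25, 36, 42, 56, 64, 74, 84, 103, 110, 115]

Fragments:
  [0,5): 5 bp
  [5,12): 7 bp
  [12,17): 5 bp
  [17,25): 8 bp
  [25,36): 11 bp
  [36,42): 6 bp
  [42,56): 14 bp
  [56,64): 8 bp
  [64,74): 10 bp
  [74,84): 10 bp
  [84,103): 19 bp
  [103,110): 7 bp
  [110,115): 5 bp
  [115,120): 5 bp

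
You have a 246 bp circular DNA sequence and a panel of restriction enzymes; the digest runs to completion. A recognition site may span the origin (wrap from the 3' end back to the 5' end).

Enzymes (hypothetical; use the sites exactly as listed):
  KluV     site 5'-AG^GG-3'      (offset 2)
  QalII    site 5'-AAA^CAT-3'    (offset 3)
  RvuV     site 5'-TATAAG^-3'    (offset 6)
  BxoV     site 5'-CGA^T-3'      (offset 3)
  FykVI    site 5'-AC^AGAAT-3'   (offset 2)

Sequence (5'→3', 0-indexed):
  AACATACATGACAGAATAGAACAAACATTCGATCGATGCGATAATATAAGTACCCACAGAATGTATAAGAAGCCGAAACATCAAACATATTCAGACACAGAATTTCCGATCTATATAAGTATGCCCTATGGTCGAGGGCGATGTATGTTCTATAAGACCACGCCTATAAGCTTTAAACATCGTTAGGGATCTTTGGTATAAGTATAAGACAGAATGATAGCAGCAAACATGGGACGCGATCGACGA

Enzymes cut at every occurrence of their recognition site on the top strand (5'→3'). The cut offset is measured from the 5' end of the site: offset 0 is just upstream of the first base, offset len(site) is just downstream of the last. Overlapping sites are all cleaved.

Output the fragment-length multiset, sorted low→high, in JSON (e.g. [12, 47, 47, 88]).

Site scan:
  KluV AGGG/2: at [134, 184] ⇒ [136, 186]
  QalII AAACAT/3: at [22, 75, 82, 174, 224, 245] ⇒ [2, 25, 78, 85, 177, 227]
  RvuV TATAAG/6: at [44, 63, 113, 150, 164, 196, 202] ⇒ [50, 69, 119, 156, 170, 202, 208]
  BxoV CGAT/3: at [29, 33, 38, 106, 138, 236] ⇒ [32, 36, 41, 109, 141, 239]
  FykVI ACAGAAT/2: at [10, 55, 96, 208] ⇒ [12, 57, 98, 210]

Pooled cuts: [2, 12, 25, 32, 36, 41, 50, 57, 69, 78, 85, 98, 109, 119, 136, 141, 156, 170, 177, 186, 202, 208, 210, 227, 239]

Fragments:
  2→12: 10 bp
  12→25: 13 bp
  25→32: 7 bp
  32→36: 4 bp
  36→41: 5 bp
  41→50: 9 bp
  50→57: 7 bp
  57→69: 12 bp
  69→78: 9 bp
  78→85: 7 bp
  85→98: 13 bp
  98→109: 11 bp
  109→119: 10 bp
  119→136: 17 bp
  136→141: 5 bp
  141→156: 15 bp
  156→170: 14 bp
  170→177: 7 bp
  177→186: 9 bp
  186→202: 16 bp
  202→208: 6 bp
  208→210: 2 bp
  210→227: 17 bp
  227→239: 12 bp
  239→2 (wrap): 246-239+2 = 9 bp

[2,4,5,5,6,7,7,7,7,9,9,9,9,10,10,11,12,12,13,13,14,15,16,17,17]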